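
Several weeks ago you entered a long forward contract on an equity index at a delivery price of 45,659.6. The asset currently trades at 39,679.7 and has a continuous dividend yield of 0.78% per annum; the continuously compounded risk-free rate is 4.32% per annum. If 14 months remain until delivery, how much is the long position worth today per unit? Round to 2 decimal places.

Current fair forward for the remaining 14 months: F = S·e^((r − q)·T), (r − q) = 0.0432 − 0.0078 = 0.0354
F = 39679.7 · e^(0.0354 × 14/12) = 39679.7 × 1.04216471 = 41352.7830
Value of long forward = (F − K)·e^(−rT) = (41352.7830 − 45659.6) · e^(−0.0432·14/12)
= -4306.8170 × 0.95084901 = -4095.13

-4095.13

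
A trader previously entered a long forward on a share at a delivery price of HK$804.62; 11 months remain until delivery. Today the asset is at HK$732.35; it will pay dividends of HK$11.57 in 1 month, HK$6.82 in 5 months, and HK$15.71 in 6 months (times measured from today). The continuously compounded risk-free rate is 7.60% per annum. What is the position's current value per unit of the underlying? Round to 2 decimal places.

PV(remaining dividends) I = 11.57·e^(−0.0760·1/12) + 6.82·e^(−0.0760·5/12) + 15.71·e^(−0.0760·6/12) = 33.2286
Current forward F = (S − I)·e^(rT) = (732.35 − 33.2286)·e^(0.0760·11/12) = 699.1214 × 1.072151 = 749.5637
Value (long) = (F − K)·e^(−rT) = (749.5637 − 804.62) × 0.932705 = -51.3513
Value = -HK$51.35

-HK$51.35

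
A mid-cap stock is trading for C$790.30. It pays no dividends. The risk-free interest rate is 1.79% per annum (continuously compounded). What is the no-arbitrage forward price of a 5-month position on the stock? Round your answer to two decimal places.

F = S·e^(rT) = 790.30 · e^(0.0179 × 5/12)
= 790.30 · e^0.007458 = 790.30 × 1.007486
F = C$796.22

C$796.22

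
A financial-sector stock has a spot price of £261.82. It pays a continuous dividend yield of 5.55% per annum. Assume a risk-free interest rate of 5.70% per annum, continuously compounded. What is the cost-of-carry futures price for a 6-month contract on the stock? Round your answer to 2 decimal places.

£262.02

F = S·e^((r − q)T) = 261.82 · e^((0.0570 − 0.0555) × 6/12)
= 261.82 · e^0.000750 = 261.82 × 1.000750
F = £262.02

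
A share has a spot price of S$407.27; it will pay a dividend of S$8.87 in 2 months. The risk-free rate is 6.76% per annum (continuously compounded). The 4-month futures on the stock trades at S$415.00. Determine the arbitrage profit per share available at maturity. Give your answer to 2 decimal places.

PV(dividends) I = 8.87·e^(−0.0676·2/12) = 8.7706
Fair futures F* = (S − I)·e^(rT) = (407.27 − 8.7706)·e^0.022533 = 398.4994 × 1.022789 = 407.5808
Market S$415.00 > fair 407.5808: forward overpriced → cash-and-carry (borrow at r, buy the stock and collect the dividends, short the forward).
Profit at T = |F_mkt − F*| = |415.00 − 407.5808| = S$7.42 per share

S$7.42 per share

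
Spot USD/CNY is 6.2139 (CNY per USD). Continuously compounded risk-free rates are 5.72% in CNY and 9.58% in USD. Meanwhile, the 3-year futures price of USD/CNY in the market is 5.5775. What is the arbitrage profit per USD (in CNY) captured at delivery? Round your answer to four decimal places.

0.0431 per USD (in CNY)

Fair futures: F* = S·e^(carry·T), with carry = (r_CNY − r_USD) = 0.0572 − 0.0958 = -0.0386
F* = 6.2139 · e^(-0.0386 × 3) = 6.2139 · e^-0.115800 = 6.2139 × 0.890653 = 5.5344
Market 5.5775 > fair 5.5344: forward overpriced → cash-and-carry (buy spot, short the forward).
At maturity, profit = |F_mkt − F*| = |5.5775 − 5.5344| = 0.0431 per USD (in CNY)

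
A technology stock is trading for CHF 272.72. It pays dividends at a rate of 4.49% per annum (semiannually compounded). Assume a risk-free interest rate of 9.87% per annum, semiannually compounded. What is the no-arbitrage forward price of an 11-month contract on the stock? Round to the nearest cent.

CHF 286.02

F = S · (1+r/2)^(2T) / (1+q/2)^(2T)
= 272.72 × 1.092330 / 1.041543 = 272.72 × 1.048761
F = CHF 286.02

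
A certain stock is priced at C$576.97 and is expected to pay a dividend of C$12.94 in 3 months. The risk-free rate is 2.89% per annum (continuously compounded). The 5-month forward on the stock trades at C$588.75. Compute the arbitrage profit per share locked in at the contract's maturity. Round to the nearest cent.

C$17.79 per share

PV(dividends) I = 12.94·e^(−0.0289·3/12) = 12.8468
Fair forward F* = (S − I)·e^(rT) = (576.97 − 12.8468)·e^0.012042 = 564.1232 × 1.012115 = 570.9576
Market C$588.75 > fair 570.9576: forward overpriced → cash-and-carry (borrow at r, buy the stock and collect the dividends, short the forward).
Profit at T = |F_mkt − F*| = |588.75 − 570.9576| = C$17.79 per share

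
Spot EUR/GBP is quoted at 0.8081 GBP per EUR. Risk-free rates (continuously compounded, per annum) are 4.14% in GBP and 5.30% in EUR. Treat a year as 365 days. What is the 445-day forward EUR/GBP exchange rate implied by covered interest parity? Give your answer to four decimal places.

F = S·e^((r_GBP − r_EUR)T) = 0.8081 · e^((0.0414 − 0.0530) × 445/365)
= 0.8081 · e^-0.014142 = 0.8081 × 0.985958
F = 0.7968 GBP per EUR

0.7968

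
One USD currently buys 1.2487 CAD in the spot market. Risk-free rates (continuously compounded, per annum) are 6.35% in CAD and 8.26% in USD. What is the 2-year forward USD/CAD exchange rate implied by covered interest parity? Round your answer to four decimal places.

F = S·e^((r_CAD − r_USD)T) = 1.2487 · e^((0.0635 − 0.0826) × 2)
= 1.2487 · e^-0.038200 = 1.2487 × 0.962520
F = 1.2019 CAD per USD

1.2019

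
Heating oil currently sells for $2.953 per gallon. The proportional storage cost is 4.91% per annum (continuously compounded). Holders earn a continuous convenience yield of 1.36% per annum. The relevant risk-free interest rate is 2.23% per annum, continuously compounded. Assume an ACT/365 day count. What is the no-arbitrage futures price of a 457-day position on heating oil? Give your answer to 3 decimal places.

Net carry = r + u − y = 0.0223 + 0.0491 − 0.0136 = 0.0578
F = S·e^((r+u−y)T) = 2.953 · e^(0.0578 × 457/365) = 2.953 · e^0.072369
= 2.953 × 1.075052 = $3.175 per gallon

$3.175 per gallon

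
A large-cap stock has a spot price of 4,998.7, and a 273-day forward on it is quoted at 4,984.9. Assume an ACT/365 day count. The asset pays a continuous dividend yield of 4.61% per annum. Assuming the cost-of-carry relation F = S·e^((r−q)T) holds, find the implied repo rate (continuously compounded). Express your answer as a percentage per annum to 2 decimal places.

4.24%

From F = S·e^((r−q)T): (r − q) = ln(F/S)/T
ln(4984.9/4998.7) = ln(0.997239) = -0.002765
(r − q) = -0.002765 / (273/365) = -0.003697
r = ln(F/S)/T + q = -0.003697 + 0.0461 = 0.042403
r = 4.24%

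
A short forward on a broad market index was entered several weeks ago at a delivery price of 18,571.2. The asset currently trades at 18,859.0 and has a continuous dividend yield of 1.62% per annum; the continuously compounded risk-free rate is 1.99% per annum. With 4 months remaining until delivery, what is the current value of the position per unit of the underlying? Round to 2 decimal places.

-309.02

Current fair forward for the remaining 4 months: F = S·e^((r − q)·T), (r − q) = 0.0199 − 0.0162 = 0.0037
F = 18859.0 · e^(0.0037 × 4/12) = 18859.0 × 1.00123409 = 18882.2737
Value of long forward = (F − K)·e^(−rT) = (18882.2737 − 18571.2) · e^(−0.0199·4/12)
= 311.0737 × 0.99338862 = 309.02
Short position value = −(long value) = -309.02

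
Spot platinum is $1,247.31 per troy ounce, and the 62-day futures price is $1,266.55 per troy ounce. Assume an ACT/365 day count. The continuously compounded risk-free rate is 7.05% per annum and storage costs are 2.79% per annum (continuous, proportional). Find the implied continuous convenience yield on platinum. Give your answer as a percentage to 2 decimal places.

F = S·e^((r+u−y)T) ⇒ (r+u−y) = ln(F/S)/T
ln(1266.55/1247.31) = 0.015307; /T ⇒ 0.090114
y = r + u − ln(F/S)/T = 0.0705 + 0.0279 − 0.090114 = 0.008286
y = 0.83%

0.83%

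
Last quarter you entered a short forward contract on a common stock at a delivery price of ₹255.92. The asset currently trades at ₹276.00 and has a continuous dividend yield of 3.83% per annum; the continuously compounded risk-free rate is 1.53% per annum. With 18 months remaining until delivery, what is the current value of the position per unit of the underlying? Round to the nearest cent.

Current fair forward for the remaining 18 months: F = S·e^((r − q)·T), (r − q) = 0.0153 − 0.0383 = -0.0230
F = 276.00 · e^(-0.0230 × 18/12) = 276.00 × 0.966088 = 266.6403
Value of long forward = (F − K)·e^(−rT) = (266.6403 − 255.92) · e^(−0.0153·18/12)
= 10.7203 × 0.977311 = 10.48
Short position value = −(long value) = -₹10.48

-₹10.48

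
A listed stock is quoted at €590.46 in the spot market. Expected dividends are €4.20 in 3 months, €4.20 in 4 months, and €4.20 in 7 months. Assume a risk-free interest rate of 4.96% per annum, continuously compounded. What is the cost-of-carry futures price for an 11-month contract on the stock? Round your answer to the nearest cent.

PV(dividends) I = 4.20·e^(−0.0496·3/12) + 4.20·e^(−0.0496·4/12) + 4.20·e^(−0.0496·7/12)
I = 4.1482 + 4.1311 + 4.0802 = 12.3595
F = (S − I)·e^(rT) = (590.46 − 12.3595) · e^(0.0496·11/12)
= 578.1005 · e^0.045467 = 578.1005 × 1.046516 = €604.99

€604.99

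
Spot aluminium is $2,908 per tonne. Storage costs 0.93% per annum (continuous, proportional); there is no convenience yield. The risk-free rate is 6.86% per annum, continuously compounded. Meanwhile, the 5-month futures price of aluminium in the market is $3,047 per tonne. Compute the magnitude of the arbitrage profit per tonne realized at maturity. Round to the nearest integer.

$43 per tonne

Fair futures: F* = S·e^(carry·T), with carry = (r + u) = 0.0686 + 0.0093 = 0.0779
F* = 2908 · e^(0.0779 × 5/12) = 2908 · e^0.032458 = 2908 × 1.032991 = $3003.9378
Market $3047 > fair $3003.9378: forward overpriced → cash-and-carry (buy spot, short the forward).
At maturity, profit = |F_mkt − F*| = |3047 − 3003.9378| = $43 per tonne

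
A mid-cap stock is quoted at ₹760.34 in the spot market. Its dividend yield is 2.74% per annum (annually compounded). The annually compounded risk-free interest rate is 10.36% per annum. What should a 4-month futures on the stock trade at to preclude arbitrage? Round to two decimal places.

F = S · (1+r)^T / (1+q)^T
= 760.34 × 1.033405 / 1.009051 = 760.34 × 1.024136
F = ₹778.69

₹778.69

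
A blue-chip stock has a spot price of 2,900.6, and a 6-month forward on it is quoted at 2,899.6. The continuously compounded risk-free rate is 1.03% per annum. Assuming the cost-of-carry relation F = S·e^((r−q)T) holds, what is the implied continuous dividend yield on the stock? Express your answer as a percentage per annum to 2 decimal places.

1.10%

From F = S·e^((r−q)T): (r − q) = ln(F/S)/T
ln(2899.6/2900.6) = ln(0.999655) = -0.000345
(r − q) = -0.000345 / (6/12) = -0.000690
q = r − ln(F/S)/T = 0.0103 + 0.000690 = 0.010990
q = 1.10%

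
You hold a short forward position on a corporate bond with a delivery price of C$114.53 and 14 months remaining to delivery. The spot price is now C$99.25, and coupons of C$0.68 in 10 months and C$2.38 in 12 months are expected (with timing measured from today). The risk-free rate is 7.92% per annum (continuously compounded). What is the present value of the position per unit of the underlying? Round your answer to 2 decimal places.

PV(remaining coupons) I = 0.68·e^(−0.0792·10/12) + 2.38·e^(−0.0792·12/12) = 2.8353
Current forward F = (S − I)·e^(rT) = (99.25 − 2.8353)·e^(0.0792·14/12) = 96.4147 × 1.096803 = 105.7479
Value (long) = (F − K)·e^(−rT) = (105.7479 − 114.53) × 0.911740 = -8.0070
Short position value = −(long value) = C$8.01

C$8.01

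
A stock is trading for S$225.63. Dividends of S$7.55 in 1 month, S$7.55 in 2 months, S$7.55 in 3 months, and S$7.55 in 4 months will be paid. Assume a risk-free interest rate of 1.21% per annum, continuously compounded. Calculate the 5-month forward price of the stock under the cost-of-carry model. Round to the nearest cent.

PV(dividends) I = 7.55·e^(−0.0121·1/12) + 7.55·e^(−0.0121·2/12) + 7.55·e^(−0.0121·3/12) + 7.55·e^(−0.0121·4/12)
I = 7.5424 + 7.5348 + 7.5272 + 7.5196 = 30.1240
F = (S − I)·e^(rT) = (225.63 − 30.1240) · e^(0.0121·5/12)
= 195.5060 · e^0.005042 = 195.5060 × 1.005055 = S$196.49

S$196.49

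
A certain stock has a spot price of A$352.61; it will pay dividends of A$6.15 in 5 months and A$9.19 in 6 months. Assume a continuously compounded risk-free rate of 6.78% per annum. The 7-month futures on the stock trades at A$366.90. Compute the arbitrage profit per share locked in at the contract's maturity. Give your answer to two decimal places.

PV(dividends) I = 6.15·e^(−0.0678·5/12) + 9.19·e^(−0.0678·6/12) = 14.8624
Fair futures F* = (S − I)·e^(rT) = (352.61 − 14.8624)·e^0.039550 = 337.7476 × 1.040343 = 351.3734
Market A$366.90 > fair 351.3734: forward overpriced → cash-and-carry (borrow at r, buy the stock and collect the dividends, short the forward).
Profit at T = |F_mkt − F*| = |366.90 − 351.3734| = A$15.53 per share

A$15.53 per share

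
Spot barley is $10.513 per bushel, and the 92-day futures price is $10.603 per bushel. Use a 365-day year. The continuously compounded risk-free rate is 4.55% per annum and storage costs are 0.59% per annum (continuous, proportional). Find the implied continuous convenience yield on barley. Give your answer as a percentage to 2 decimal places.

1.76%

F = S·e^((r+u−y)T) ⇒ (r+u−y) = ln(F/S)/T
ln(10.603/10.513) = 0.008524; /T ⇒ 0.033818
y = r + u − ln(F/S)/T = 0.0455 + 0.0059 − 0.033818 = 0.017582
y = 1.76%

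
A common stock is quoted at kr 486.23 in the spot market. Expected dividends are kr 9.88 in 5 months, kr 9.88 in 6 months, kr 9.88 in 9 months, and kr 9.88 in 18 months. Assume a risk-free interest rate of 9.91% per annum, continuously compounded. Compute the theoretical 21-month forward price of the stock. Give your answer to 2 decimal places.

PV(dividends) I = 9.88·e^(−0.0991·5/12) + 9.88·e^(−0.0991·6/12) + 9.88·e^(−0.0991·9/12) + 9.88·e^(−0.0991·18/12)
I = 9.4803 + 9.4024 + 9.1723 + 8.5153 = 36.5703
F = (S − I)·e^(rT) = (486.23 − 36.5703) · e^(0.0991·21/12)
= 449.6597 · e^0.173425 = 449.6597 × 1.189371 = kr 534.81

kr 534.81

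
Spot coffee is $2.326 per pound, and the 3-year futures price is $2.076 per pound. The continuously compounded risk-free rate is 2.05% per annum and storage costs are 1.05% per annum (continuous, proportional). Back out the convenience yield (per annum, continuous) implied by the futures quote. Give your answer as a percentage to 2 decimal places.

6.89%

F = S·e^((r+u−y)T) ⇒ (r+u−y) = ln(F/S)/T
ln(2.076/2.326) = -0.113707; /T ⇒ -0.037902
y = r + u − ln(F/S)/T = 0.0205 + 0.0105 + 0.037902 = 0.068902
y = 6.89%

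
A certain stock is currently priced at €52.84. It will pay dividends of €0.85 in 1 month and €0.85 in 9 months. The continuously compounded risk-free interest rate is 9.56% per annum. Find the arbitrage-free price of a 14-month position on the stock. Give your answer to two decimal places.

PV(dividends) I = 0.85·e^(−0.0956·1/12) + 0.85·e^(−0.0956·9/12)
I = 0.8433 + 0.7912 = 1.6345
F = (S − I)·e^(rT) = (52.84 − 1.6345) · e^(0.0956·14/12)
= 51.2055 · e^0.111533 = 51.2055 × 1.117991 = €57.25

€57.25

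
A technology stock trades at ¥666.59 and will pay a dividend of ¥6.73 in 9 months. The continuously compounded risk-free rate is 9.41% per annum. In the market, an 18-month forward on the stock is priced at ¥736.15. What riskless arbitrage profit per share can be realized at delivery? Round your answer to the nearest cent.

¥24.27 per share

PV(dividends) I = 6.73·e^(−0.0941·9/12) = 6.2714
Fair forward F* = (S − I)·e^(rT) = (666.59 − 6.2714)·e^0.141150 = 660.3186 × 1.151597 = 760.4209
Market ¥736.15 < fair 760.4209: forward underpriced → reverse cash-and-carry (short the stock, invest proceeds at r, pay the dividends, go long the forward).
Profit at T = |F_mkt − F*| = |736.15 − 760.4209| = ¥24.27 per share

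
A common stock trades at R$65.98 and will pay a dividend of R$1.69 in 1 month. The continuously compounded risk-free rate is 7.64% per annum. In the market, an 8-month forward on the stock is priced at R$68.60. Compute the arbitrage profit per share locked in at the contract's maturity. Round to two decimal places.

PV(dividends) I = 1.69·e^(−0.0764·1/12) = 1.6793
Fair forward F* = (S − I)·e^(rT) = (65.98 − 1.6793)·e^0.050933 = 64.3007 × 1.052252 = 67.6605
Market R$68.60 > fair 67.6605: forward overpriced → cash-and-carry (borrow at r, buy the stock and collect the dividends, short the forward).
Profit at T = |F_mkt − F*| = |68.60 − 67.6605| = R$0.94 per share

R$0.94 per share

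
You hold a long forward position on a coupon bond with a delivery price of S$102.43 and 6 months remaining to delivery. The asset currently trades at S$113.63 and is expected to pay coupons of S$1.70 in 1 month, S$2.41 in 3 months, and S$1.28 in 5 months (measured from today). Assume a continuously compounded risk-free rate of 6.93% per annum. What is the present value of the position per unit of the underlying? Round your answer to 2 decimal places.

PV(remaining coupons) I = 1.70·e^(−0.0693·1/12) + 2.41·e^(−0.0693·3/12) + 1.28·e^(−0.0693·5/12) = 5.3024
Current forward F = (S − I)·e^(rT) = (113.63 − 5.3024)·e^(0.0693·6/12) = 108.3276 × 1.035257 = 112.1469
Value (long) = (F − K)·e^(−rT) = (112.1469 − 102.43) × 0.965943 = 9.3860
Value = S$9.39

S$9.39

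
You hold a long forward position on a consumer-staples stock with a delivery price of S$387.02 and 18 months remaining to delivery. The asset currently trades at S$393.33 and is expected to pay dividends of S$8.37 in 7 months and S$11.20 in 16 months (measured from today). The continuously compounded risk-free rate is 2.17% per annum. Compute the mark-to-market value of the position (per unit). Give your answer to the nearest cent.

-S$0.44

PV(remaining dividends) I = 8.37·e^(−0.0217·7/12) + 11.20·e^(−0.0217·16/12) = 19.1453
Current forward F = (S − I)·e^(rT) = (393.33 − 19.1453)·e^(0.0217·18/12) = 374.1847 × 1.033086 = 386.5650
Value (long) = (F − K)·e^(−rT) = (386.5650 − 387.02) × 0.967974 = -0.4404
Value = -S$0.44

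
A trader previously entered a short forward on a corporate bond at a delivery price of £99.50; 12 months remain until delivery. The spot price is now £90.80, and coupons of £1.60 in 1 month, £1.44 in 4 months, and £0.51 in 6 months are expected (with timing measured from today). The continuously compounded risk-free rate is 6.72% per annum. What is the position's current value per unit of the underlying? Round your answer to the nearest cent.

£5.73

PV(remaining coupons) I = 1.60·e^(−0.0672·1/12) + 1.44·e^(−0.0672·4/12) + 0.51·e^(−0.0672·6/12) = 3.4923
Current forward F = (S − I)·e^(rT) = (90.80 − 3.4923)·e^(0.0672·12/12) = 87.3077 × 1.069509 = 93.3764
Value (long) = (F − K)·e^(−rT) = (93.3764 − 99.50) × 0.935008 = -5.7256
Short position value = −(long value) = £5.73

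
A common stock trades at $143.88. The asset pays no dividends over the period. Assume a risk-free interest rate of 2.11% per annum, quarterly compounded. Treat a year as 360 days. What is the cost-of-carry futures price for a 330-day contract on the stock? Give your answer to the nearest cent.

F = S · (1+r/4)^(4T)
= 143.88 × 1.019478
F = $146.68

$146.68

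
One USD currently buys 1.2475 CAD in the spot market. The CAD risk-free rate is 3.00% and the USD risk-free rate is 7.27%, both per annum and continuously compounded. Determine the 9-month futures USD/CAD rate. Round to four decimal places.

1.2082

F = S·e^((r_CAD − r_USD)T) = 1.2475 · e^((0.0300 − 0.0727) × 9/12)
= 1.2475 · e^-0.032025 = 1.2475 × 0.968482
F = 1.2082 CAD per USD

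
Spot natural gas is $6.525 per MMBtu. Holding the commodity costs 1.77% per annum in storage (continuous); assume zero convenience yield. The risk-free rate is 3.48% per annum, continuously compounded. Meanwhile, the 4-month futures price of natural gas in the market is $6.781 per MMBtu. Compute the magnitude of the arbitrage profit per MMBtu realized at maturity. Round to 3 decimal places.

$0.141 per MMBtu

Fair futures: F* = S·e^(carry·T), with carry = (r + u) = 0.0348 + 0.0177 = 0.0525
F* = 6.525 · e^(0.0525 × 4/12) = 6.525 · e^0.017500 = 6.525 × 1.017654 = $6.6402
Market $6.781 > fair $6.6402: forward overpriced → cash-and-carry (buy spot, short the forward).
At maturity, profit = |F_mkt − F*| = |6.781 − 6.6402| = $0.141 per MMBtu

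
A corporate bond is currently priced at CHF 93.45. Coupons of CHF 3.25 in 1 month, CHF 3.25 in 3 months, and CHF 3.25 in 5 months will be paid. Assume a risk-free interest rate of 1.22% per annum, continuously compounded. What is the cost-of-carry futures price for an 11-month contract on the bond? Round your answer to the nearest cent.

CHF 84.67

PV(coupons) I = 3.25·e^(−0.0122·1/12) + 3.25·e^(−0.0122·3/12) + 3.25·e^(−0.0122·5/12)
I = 3.2467 + 3.2401 + 3.2335 = 9.7203
F = (S − I)·e^(rT) = (93.45 − 9.7203) · e^(0.0122·11/12)
= 83.7297 · e^0.011183 = 83.7297 × 1.011246 = CHF 84.67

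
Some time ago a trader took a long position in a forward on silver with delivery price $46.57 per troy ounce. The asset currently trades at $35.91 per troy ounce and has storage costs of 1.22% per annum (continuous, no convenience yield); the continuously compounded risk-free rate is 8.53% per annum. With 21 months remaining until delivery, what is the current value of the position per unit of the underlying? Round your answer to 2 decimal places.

Current fair forward for the remaining 21 months: F = S·e^((r + u)·T), (r + u) = 0.0853 + 0.0122 = 0.0975
F = 35.91 · e^(0.0975 × 21/12) = 35.91 × 1.186046 = 42.5909
Value of long forward = (F − K)·e^(−rT) = (42.5909 − 46.57) · e^(−0.0853·21/12)
= -3.9791 × 0.861332 = -3.43

-$3.43 per troy ounce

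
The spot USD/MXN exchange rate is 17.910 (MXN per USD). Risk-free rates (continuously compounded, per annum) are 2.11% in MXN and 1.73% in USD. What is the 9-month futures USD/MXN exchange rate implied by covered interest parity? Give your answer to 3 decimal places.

F = S·e^((r_MXN − r_USD)T) = 17.910 · e^((0.0211 − 0.0173) × 9/12)
= 17.910 · e^0.002850 = 17.910 × 1.002854
F = 17.961 MXN per USD

17.961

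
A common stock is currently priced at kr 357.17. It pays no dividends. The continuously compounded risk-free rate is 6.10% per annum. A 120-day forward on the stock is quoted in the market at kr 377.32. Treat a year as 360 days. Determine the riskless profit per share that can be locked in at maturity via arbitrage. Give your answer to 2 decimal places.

Fair forward: F* = S·e^(carry·T), with carry = r = 0.0610
F* = 357.17 · e^(0.0610 × 120/360) = 357.17 · e^0.020333 = 357.17 × 1.020541 = kr 364.5066
Market kr 377.32 > fair kr 364.5066: forward overpriced → cash-and-carry (buy spot, short the forward).
At maturity, profit = |F_mkt − F*| = |377.32 − 364.5066| = kr 12.81 per share

kr 12.81 per share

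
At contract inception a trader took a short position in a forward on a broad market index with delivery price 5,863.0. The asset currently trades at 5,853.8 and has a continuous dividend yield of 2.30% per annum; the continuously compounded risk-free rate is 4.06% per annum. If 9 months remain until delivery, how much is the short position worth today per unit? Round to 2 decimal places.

Current fair forward for the remaining 9 months: F = S·e^((r − q)·T), (r − q) = 0.0406 − 0.0230 = 0.0176
F = 5853.8 · e^(0.0176 × 9/12) = 5853.8 × 1.01328750 = 5931.5824
Value of long forward = (F − K)·e^(−rT) = (5931.5824 − 5863.0) · e^(−0.0406·9/12)
= 68.5824 × 0.97000893 = 66.53
Short position value = −(long value) = -66.53

-66.53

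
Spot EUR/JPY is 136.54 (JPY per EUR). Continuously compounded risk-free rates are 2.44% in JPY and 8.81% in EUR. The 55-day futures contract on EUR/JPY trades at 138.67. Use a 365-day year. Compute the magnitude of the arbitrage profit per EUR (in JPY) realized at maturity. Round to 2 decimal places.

Fair futures: F* = S·e^(carry·T), with carry = (r_JPY − r_EUR) = 0.0244 − 0.0881 = -0.0637
F* = 136.54 · e^(-0.0637 × 55/365) = 136.54 · e^-0.009599 = 136.54 × 0.990447 = 135.2356
Market 138.67 > fair 135.2356: forward overpriced → cash-and-carry (buy spot, short the forward).
At maturity, profit = |F_mkt − F*| = |138.67 − 135.2356| = 3.43 per EUR (in JPY)

3.43 per EUR (in JPY)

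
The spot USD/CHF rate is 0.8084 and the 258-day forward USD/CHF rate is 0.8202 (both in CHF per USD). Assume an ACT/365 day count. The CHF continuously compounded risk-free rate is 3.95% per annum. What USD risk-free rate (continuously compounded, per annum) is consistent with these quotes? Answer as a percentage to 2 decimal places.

F = S·e^((r_CHF − r_USD)T) ⇒ r_USD = r_CHF − ln(F/S)/T
ln(0.8202/0.8084) = 0.014491; /(258/365) = 0.020501
r_USD = 0.0395 − 0.020501 = 0.018999
r_USD = 1.90%

1.90%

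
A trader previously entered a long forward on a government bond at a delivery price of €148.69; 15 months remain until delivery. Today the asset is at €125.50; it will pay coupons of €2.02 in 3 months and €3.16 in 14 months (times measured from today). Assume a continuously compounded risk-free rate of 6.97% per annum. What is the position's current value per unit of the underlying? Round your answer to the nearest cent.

-€15.68

PV(remaining coupons) I = 2.02·e^(−0.0697·3/12) + 3.16·e^(−0.0697·14/12) = 4.8983
Current forward F = (S − I)·e^(rT) = (125.50 − 4.8983)·e^(0.0697·15/12) = 120.6017 × 1.091033 = 131.5804
Value (long) = (F − K)·e^(−rT) = (131.5804 − 148.69) × 0.916563 = -15.6820
Value = -€15.68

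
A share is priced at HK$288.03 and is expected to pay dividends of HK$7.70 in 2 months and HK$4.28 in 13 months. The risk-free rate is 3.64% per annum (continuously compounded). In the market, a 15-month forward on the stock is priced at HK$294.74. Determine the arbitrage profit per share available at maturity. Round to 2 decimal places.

HK$5.62 per share

PV(dividends) I = 7.70·e^(−0.0364·2/12) + 4.28·e^(−0.0364·13/12) = 11.7679
Fair forward F* = (S − I)·e^(rT) = (288.03 − 11.7679)·e^0.045500 = 276.2621 × 1.046551 = 289.1224
Market HK$294.74 > fair 289.1224: forward overpriced → cash-and-carry (borrow at r, buy the stock and collect the dividends, short the forward).
Profit at T = |F_mkt − F*| = |294.74 − 289.1224| = HK$5.62 per share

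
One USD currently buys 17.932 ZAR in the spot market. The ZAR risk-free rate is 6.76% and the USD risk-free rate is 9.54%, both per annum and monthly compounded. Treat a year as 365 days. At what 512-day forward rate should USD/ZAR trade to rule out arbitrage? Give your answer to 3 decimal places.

By covered interest parity, F = S · (1+r_ZAR/12)^(12T) / (1+r_USD/12)^(12T)
= 17.932 × 1.099174 / 1.142584 = 17.932 × 0.962007
F = 17.251 ZAR per USD

17.251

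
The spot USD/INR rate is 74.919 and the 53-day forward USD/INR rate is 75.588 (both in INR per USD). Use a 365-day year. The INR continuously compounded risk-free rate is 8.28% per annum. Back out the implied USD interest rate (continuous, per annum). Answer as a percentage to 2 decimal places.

2.16%

F = S·e^((r_INR − r_USD)T) ⇒ r_USD = r_INR − ln(F/S)/T
ln(75.588/74.919) = 0.008890; /(53/365) = 0.061224
r_USD = 0.0828 − 0.061224 = 0.021576
r_USD = 2.16%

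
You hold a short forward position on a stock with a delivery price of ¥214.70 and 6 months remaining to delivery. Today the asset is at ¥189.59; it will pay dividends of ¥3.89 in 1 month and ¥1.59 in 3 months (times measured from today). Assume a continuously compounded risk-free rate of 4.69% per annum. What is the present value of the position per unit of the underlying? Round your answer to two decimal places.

PV(remaining dividends) I = 3.89·e^(−0.0469·1/12) + 1.59·e^(−0.0469·3/12) = 5.4463
Current forward F = (S − I)·e^(rT) = (189.59 − 5.4463)·e^(0.0469·6/12) = 184.1437 × 1.023727 = 188.5129
Value (long) = (F − K)·e^(−rT) = (188.5129 − 214.70) × 0.976823 = -25.5802
Short position value = −(long value) = ¥25.58

¥25.58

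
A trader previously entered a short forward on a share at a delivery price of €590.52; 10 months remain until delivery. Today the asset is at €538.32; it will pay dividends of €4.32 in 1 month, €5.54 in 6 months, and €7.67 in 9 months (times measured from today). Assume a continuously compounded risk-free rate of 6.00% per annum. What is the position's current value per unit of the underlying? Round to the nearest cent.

€40.41

PV(remaining dividends) I = 4.32·e^(−0.0600·1/12) + 5.54·e^(−0.0600·6/12) + 7.67·e^(−0.0600·9/12) = 17.0072
Current forward F = (S − I)·e^(rT) = (538.32 − 17.0072)·e^(0.0600·10/12) = 521.3128 × 1.051271 = 548.0410
Value (long) = (F − K)·e^(−rT) = (548.0410 − 590.52) × 0.951229 = -40.4073
Short position value = −(long value) = €40.41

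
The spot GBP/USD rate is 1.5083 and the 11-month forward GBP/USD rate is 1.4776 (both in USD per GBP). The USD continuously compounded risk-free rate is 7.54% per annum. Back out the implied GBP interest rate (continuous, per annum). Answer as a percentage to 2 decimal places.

F = S·e^((r_USD − r_GBP)T) ⇒ r_GBP = r_USD − ln(F/S)/T
ln(1.4776/1.5083) = -0.020564; /(11/12) = -0.022433
r_GBP = 0.0754 + 0.022433 = 0.097833
r_GBP = 9.78%

9.78%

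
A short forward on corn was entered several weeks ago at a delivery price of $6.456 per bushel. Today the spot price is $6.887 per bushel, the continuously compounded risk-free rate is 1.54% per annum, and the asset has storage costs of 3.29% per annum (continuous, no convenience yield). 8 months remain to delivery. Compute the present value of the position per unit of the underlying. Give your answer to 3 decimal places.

-$0.650 per bushel

Current fair forward for the remaining 8 months: F = S·e^((r + u)·T), (r + u) = 0.0154 + 0.0329 = 0.0483
F = 6.887 · e^(0.0483 × 8/12) = 6.887 × 1.032724 = 7.1124
Value of long forward = (F − K)·e^(−rT) = (7.1124 − 6.456) · e^(−0.0154·8/12)
= 0.6564 × 0.989786 = 0.650
Short position value = −(long value) = -$0.650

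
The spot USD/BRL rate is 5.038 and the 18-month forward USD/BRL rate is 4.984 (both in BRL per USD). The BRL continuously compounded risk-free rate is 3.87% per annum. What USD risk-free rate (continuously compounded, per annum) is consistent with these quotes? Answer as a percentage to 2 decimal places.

F = S·e^((r_BRL − r_USD)T) ⇒ r_USD = r_BRL − ln(F/S)/T
ln(4.984/5.038) = -0.010776; /(18/12) = -0.007184
r_USD = 0.0387 + 0.007184 = 0.045884
r_USD = 4.59%

4.59%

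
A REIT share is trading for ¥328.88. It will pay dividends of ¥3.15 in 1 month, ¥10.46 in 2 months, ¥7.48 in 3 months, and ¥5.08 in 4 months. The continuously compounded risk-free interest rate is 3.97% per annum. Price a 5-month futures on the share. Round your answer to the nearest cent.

PV(dividends) I = 3.15·e^(−0.0397·1/12) + 10.46·e^(−0.0397·2/12) + 7.48·e^(−0.0397·3/12) + 5.08·e^(−0.0397·4/12)
I = 3.1396 + 10.3910 + 7.4061 + 5.0132 = 25.9499
F = (S − I)·e^(rT) = (328.88 − 25.9499) · e^(0.0397·5/12)
= 302.9301 · e^0.016542 = 302.9301 × 1.016680 = ¥307.98

¥307.98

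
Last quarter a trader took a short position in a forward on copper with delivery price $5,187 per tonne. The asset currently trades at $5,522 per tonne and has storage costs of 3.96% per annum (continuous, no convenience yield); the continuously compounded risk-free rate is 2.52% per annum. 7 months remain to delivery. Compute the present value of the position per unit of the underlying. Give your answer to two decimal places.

Current fair forward for the remaining 7 months: F = S·e^((r + u)·T), (r + u) = 0.0252 + 0.0396 = 0.0648
F = 5522 · e^(0.0648 × 7/12) = 5522 × 1.03852351 = 5734.7268
Value of long forward = (F − K)·e^(−rT) = (5734.7268 − 5187) · e^(−0.0252·7/12)
= 547.7268 × 0.98540752 = 539.73
Short position value = −(long value) = -$539.73

-$539.73 per tonne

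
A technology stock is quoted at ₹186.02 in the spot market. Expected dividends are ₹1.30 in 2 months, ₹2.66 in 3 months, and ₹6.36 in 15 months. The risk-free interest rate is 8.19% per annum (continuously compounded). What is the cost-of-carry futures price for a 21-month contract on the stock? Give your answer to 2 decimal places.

₹203.57

PV(dividends) I = 1.30·e^(−0.0819·2/12) + 2.66·e^(−0.0819·3/12) + 6.36·e^(−0.0819·15/12)
I = 1.2824 + 2.6061 + 5.7411 = 9.6296
F = (S − I)·e^(rT) = (186.02 − 9.6296) · e^(0.0819·21/12)
= 176.3904 · e^0.143325 = 176.3904 × 1.154105 = ₹203.57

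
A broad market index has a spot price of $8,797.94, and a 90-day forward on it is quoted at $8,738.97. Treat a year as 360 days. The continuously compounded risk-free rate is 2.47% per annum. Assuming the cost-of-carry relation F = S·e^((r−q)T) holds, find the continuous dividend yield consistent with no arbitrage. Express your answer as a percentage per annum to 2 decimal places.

From F = S·e^((r−q)T): (r − q) = ln(F/S)/T
ln(8738.97/8797.94) = ln(0.993297) = -0.006726
(r − q) = -0.006726 / (90/360) = -0.026904
q = r − ln(F/S)/T = 0.0247 + 0.026904 = 0.051604
q = 5.16%

5.16%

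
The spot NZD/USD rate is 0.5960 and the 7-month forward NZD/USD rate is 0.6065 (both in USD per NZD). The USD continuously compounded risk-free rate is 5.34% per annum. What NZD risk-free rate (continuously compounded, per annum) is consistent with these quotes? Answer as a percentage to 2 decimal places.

F = S·e^((r_USD − r_NZD)T) ⇒ r_NZD = r_USD − ln(F/S)/T
ln(0.6065/0.5960) = 0.017464; /(7/12) = 0.029938
r_NZD = 0.0534 − 0.029938 = 0.023462
r_NZD = 2.35%

2.35%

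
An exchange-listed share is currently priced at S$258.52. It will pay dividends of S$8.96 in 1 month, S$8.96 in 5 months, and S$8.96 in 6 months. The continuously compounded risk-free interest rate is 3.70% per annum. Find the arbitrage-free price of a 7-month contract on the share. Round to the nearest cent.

PV(dividends) I = 8.96·e^(−0.0370·1/12) + 8.96·e^(−0.0370·5/12) + 8.96·e^(−0.0370·6/12)
I = 8.9324 + 8.8229 + 8.7958 = 26.5511
F = (S − I)·e^(rT) = (258.52 − 26.5511) · e^(0.0370·7/12)
= 231.9689 · e^0.021583 = 231.9689 × 1.021818 = S$237.03

S$237.03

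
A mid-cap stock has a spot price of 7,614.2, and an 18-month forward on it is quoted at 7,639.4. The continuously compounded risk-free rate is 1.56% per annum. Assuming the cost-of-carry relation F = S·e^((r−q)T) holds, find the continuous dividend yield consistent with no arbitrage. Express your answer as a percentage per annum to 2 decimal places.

1.34%

From F = S·e^((r−q)T): (r − q) = ln(F/S)/T
ln(7639.4/7614.2) = ln(1.003310) = 0.003305
(r − q) = 0.003305 / (18/12) = 0.002203
q = r − ln(F/S)/T = 0.0156 − 0.002203 = 0.013397
q = 1.34%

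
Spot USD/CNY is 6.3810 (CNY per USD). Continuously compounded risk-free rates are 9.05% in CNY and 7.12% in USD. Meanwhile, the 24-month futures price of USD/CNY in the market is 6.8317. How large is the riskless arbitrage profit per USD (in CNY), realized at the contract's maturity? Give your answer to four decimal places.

0.1996 per USD (in CNY)

Fair futures: F* = S·e^(carry·T), with carry = (r_CNY − r_USD) = 0.0905 − 0.0712 = 0.0193
F* = 6.3810 · e^(0.0193 × 24/12) = 6.3810 · e^0.038600 = 6.3810 × 1.039355 = 6.6321
Market 6.8317 > fair 6.6321: forward overpriced → cash-and-carry (buy spot, short the forward).
At maturity, profit = |F_mkt − F*| = |6.8317 − 6.6321| = 0.1996 per USD (in CNY)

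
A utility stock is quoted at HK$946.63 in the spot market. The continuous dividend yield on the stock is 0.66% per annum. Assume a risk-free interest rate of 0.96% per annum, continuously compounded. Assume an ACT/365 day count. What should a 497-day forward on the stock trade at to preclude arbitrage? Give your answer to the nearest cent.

HK$950.50

F = S·e^((r − q)T) = 946.63 · e^((0.0096 − 0.0066) × 497/365)
= 946.63 · e^0.004085 = 946.63 × 1.004093
F = HK$950.50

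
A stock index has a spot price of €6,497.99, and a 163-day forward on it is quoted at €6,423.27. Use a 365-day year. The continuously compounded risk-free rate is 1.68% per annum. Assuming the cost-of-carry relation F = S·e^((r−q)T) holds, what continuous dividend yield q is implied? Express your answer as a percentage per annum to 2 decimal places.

4.27%

From F = S·e^((r−q)T): (r − q) = ln(F/S)/T
ln(6423.27/6497.99) = ln(0.988501) = -0.011566
(r − q) = -0.011566 / (163/365) = -0.025899
q = r − ln(F/S)/T = 0.0168 + 0.025899 = 0.042699
q = 4.27%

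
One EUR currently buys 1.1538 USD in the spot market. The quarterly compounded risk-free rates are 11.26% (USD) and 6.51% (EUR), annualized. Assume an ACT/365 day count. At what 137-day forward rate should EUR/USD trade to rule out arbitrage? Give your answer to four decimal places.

By covered interest parity, F = S · (1+r_USD/4)^(4T) / (1+r_EUR/4)^(4T)
= 1.1538 × 1.042560 / 1.024534 = 1.1538 × 1.017594
F = 1.1741 USD per EUR

1.1741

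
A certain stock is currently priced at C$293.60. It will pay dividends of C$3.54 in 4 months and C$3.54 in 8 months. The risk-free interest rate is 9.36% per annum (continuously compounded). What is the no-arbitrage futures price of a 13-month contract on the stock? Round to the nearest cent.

PV(dividends) I = 3.54·e^(−0.0936·4/12) + 3.54·e^(−0.0936·8/12)
I = 3.4313 + 3.3259 = 6.7572
F = (S − I)·e^(rT) = (293.60 − 6.7572) · e^(0.0936·13/12)
= 286.8428 · e^0.101400 = 286.8428 × 1.106719 = C$317.45

C$317.45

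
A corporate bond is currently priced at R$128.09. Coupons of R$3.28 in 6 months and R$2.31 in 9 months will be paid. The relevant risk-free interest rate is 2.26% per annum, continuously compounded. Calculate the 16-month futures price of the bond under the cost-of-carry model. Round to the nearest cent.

R$126.33

PV(coupons) I = 3.28·e^(−0.0226·6/12) + 2.31·e^(−0.0226·9/12)
I = 3.2431 + 2.2712 = 5.5143
F = (S − I)·e^(rT) = (128.09 − 5.5143) · e^(0.0226·16/12)
= 122.5757 · e^0.030133 = 122.5757 × 1.030592 = R$126.33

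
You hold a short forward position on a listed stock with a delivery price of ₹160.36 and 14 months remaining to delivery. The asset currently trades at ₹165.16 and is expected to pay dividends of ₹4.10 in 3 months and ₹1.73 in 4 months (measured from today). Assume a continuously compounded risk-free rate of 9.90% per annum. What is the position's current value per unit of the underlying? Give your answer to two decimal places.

PV(remaining dividends) I = 4.10·e^(−0.0990·3/12) + 1.73·e^(−0.0990·4/12) = 5.6736
Current forward F = (S − I)·e^(rT) = (165.16 − 5.6736)·e^(0.0990·14/12) = 159.4864 × 1.122435 = 179.0131
Value (long) = (F − K)·e^(−rT) = (179.0131 − 160.36) × 0.890921 = 16.6184
Short position value = −(long value) = -₹16.62

-₹16.62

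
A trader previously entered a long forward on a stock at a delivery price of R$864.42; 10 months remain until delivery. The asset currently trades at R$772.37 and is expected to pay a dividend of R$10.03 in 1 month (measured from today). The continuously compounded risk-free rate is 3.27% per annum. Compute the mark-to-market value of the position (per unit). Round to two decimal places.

PV(remaining dividends) I = 10.03·e^(−0.0327·1/12) = 10.0027
Current forward F = (S − I)·e^(rT) = (772.37 − 10.0027)·e^(0.0327·10/12) = 762.3673 × 1.027625 = 783.4277
Value (long) = (F − K)·e^(−rT) = (783.4277 − 864.42) × 0.973118 = -78.8151
Value = -R$78.82

-R$78.82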